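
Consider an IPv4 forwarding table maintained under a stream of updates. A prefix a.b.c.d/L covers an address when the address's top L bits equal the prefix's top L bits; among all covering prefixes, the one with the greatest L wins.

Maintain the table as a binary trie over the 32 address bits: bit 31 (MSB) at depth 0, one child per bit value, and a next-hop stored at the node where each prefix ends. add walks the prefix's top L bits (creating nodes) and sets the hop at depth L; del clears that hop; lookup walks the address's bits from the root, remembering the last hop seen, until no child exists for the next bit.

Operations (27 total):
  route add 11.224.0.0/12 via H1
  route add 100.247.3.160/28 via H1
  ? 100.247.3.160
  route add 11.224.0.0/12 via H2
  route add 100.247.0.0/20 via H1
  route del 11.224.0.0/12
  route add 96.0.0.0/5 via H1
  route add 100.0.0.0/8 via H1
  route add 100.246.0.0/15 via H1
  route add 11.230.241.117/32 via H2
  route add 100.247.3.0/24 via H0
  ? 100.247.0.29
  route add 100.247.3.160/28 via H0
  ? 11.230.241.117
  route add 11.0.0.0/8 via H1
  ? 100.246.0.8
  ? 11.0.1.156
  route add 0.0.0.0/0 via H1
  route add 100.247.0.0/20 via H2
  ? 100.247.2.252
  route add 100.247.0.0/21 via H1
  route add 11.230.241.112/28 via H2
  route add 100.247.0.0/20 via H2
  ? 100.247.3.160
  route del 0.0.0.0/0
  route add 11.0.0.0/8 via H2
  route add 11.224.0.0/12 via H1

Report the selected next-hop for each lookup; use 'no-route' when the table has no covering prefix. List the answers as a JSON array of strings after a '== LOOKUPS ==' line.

Trace:
  + 11.224.0.0/12 (H1) depth=12
  + 100.247.3.160/28 (H1) depth=28
  ? 100.247.3.160  path d0:-→d1:-→d2:-→d3:-→d4:-→d5:-→d6:-→d7:-→d8:-→d9:-→d10:-→d11:-→d12:-→d13:-→d14:-→d15:-→d16:-→d17:-→d18:-→d19:-→d20:-→d21:-→d22:-→d23:-→d24:-→d25:-→d26:-→d27:-→d28:H1  best=H1
  + 11.224.0.0/12 (H2) depth=12
  + 100.247.0.0/20 (H1) depth=20
  del 11.224.0.0/12 (clear depth 12)
  + 96.0.0.0/5 (H1) depth=5
  + 100.0.0.0/8 (H1) depth=8
  + 100.246.0.0/15 (H1) depth=15
  + 11.230.241.117/32 (H2) depth=32
  + 100.247.3.0/24 (H0) depth=24
  ? 100.247.0.29  path d0:-→d1:-→d2:-→d3:-→d4:-→d5:H1→d6:-→d7:-→d8:H1→d9:-→d10:-→d11:-→d12:-→d13:-→d14:-→d15:H1→d16:-→d17:-→d18:-→d19:-→d20:H1→d21:-→d22:-  best=H1
  + 100.247.3.160/28 (H0) depth=28
  ? 11.230.241.117  path d0:-→d1:-→d2:-→d3:-→d4:-→d5:-→d6:-→d7:-→d8:-→d9:-→d10:-→d11:-→d12:-→d13:-→d14:-→d15:-→d16:-→d17:-→d18:-→d19:-→d20:-→d21:-→d22:-→d23:-→d24:-→d25:-→d26:-→d27:-→d28:-→d29:-→d30:-→d31:-→d32:H2  best=H2
  + 11.0.0.0/8 (H1) depth=8
  ? 100.246.0.8  path d0:-→d1:-→d2:-→d3:-→d4:-→d5:H1→d6:-→d7:-→d8:H1→d9:-→d10:-→d11:-→d12:-→d13:-→d14:-→d15:H1  best=H1
  ? 11.0.1.156  path d0:-→d1:-→d2:-→d3:-→d4:-→d5:-→d6:-→d7:-→d8:H1  best=H1
  + 0.0.0.0/0 (H1) depth=0
  + 100.247.0.0/20 (H2) depth=20
  ? 100.247.2.252  path d0:H1→d1:-→d2:-→d3:-→d4:-→d5:H1→d6:-→d7:-→d8:H1→d9:-→d10:-→d11:-→d12:-→d13:-→d14:-→d15:H1→d16:-→d17:-→d18:-→d19:-→d20:H2→d21:-→d22:-→d23:-  best=H2
  + 100.247.0.0/21 (H1) depth=21
  + 11.230.241.112/28 (H2) depth=28
  + 100.247.0.0/20 (H2) depth=20
  ? 100.247.3.160  path d0:H1→d1:-→d2:-→d3:-→d4:-→d5:H1→d6:-→d7:-→d8:H1→d9:-→d10:-→d11:-→d12:-→d13:-→d14:-→d15:H1→d16:-→d17:-→d18:-→d19:-→d20:H2→d21:H1→d22:-→d23:-→d24:H0→d25:-→d26:-→d27:-→d28:H0  best=H0
  del 0.0.0.0/0 (clear depth 0)
  + 11.0.0.0/8 (H2) depth=8
  + 11.224.0.0/12 (H1) depth=12

== LOOKUPS ==
["H1","H1","H2","H1","H1","H2","H0"]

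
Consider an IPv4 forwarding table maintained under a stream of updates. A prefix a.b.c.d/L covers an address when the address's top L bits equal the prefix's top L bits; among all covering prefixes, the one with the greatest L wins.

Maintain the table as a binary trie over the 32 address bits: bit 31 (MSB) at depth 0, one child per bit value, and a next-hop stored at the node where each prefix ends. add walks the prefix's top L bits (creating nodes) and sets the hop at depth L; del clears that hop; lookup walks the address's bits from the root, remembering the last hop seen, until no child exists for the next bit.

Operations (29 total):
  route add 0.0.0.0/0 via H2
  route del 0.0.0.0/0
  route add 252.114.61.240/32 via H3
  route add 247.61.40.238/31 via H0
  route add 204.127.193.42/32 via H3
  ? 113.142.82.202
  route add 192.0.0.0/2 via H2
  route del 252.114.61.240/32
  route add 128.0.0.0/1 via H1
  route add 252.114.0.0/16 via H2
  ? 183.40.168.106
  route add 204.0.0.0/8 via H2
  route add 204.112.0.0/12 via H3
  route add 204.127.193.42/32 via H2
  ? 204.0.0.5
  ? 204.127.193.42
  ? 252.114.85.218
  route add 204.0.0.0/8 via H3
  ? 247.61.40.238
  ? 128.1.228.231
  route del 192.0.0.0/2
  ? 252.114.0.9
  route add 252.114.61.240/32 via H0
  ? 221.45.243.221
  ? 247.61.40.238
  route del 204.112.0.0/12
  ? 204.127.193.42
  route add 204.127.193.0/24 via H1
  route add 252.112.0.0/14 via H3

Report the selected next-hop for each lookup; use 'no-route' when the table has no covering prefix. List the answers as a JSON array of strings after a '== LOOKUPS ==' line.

Process each operation:
  add 0.0.0.0/0 -> H2 at depth 0
  - 0.0.0.0/0 clear@0
  add 252.114.61.240/32 -> H3 at depth 32
  add 247.61.40.238/31 -> H0 at depth 31
  add 204.127.193.42/32 -> H3 at depth 32
  lookup 113.142.82.202: bits ε walk d0:- -> no-route
  add 192.0.0.0/2 -> H2 at depth 2
  - 252.114.61.240/32 clear@32
  add 128.0.0.0/1 -> H1 at depth 1
  add 252.114.0.0/16 -> H2 at depth 16
  lookup 183.40.168.106: bits 1 walk d0:-→d1:H1 -> H1
  add 204.0.0.0/8 -> H2 at depth 8
  add 204.112.0.0/12 -> H3 at depth 12
  add 204.127.193.42/32 -> H2 at depth 32
  lookup 204.0.0.5: bits 110011000 walk d0:-→d1:H1→d2:H2→d3:-→d4:-→d5:-→d6:-→d7:-→d8:H2→d9:- -> H2
  lookup 204.127.193.42: bits 11001100011111111100000100101010 walk d0:-→d1:H1→d2:H2→d3:-→d4:-→d5:-→d6:-→d7:-→d8:H2→d9:-→d10:-→d11:-→d12:H3→d13:-→d14:-→d15:-→d16:-→d17:-→d18:-→d19:-→d20:-→d21:-→d22:-→d23:-→d24:-→d25:-→d26:-→d27:-→d28:-→d29:-→d30:-→d31:-→d32:H2 -> H2
  lookup 252.114.85.218: bits 11111100011100100 walk d0:-→d1:H1→d2:H2→d3:-→d4:-→d5:-→d6:-→d7:-→d8:-→d9:-→d10:-→d11:-→d12:-→d13:-→d14:-→d15:-→d16:H2→d17:- -> H2
  add 204.0.0.0/8 -> H3 at depth 8
  lookup 247.61.40.238: bits 1111011100111101001010001110111 walk d0:-→d1:H1→d2:H2→d3:-→d4:-→d5:-→d6:-→d7:-→d8:-→d9:-→d10:-→d11:-→d12:-→d13:-→d14:-→d15:-→d16:-→d17:-→d18:-→d19:-→d20:-→d21:-→d22:-→d23:-→d24:-→d25:-→d26:-→d27:-→d28:-→d29:-→d30:-→d31:H0 -> H0
  lookup 128.1.228.231: bits 1 walk d0:-→d1:H1 -> H1
  - 192.0.0.0/2 clear@2
  lookup 252.114.0.9: bits 111111000111001000 walk d0:-→d1:H1→d2:-→d3:-→d4:-→d5:-→d6:-→d7:-→d8:-→d9:-→d10:-→d11:-→d12:-→d13:-→d14:-→d15:-→d16:H2→d17:-→d18:- -> H2
  add 252.114.61.240/32 -> H0 at depth 32
  lookup 221.45.243.221: bits 110 walk d0:-→d1:H1→d2:-→d3:- -> H1
  lookup 247.61.40.238: bits 1111011100111101001010001110111 walk d0:-→d1:H1→d2:-→d3:-→d4:-→d5:-→d6:-→d7:-→d8:-→d9:-→d10:-→d11:-→d12:-→d13:-→d14:-→d15:-→d16:-→d17:-→d18:-→d19:-→d20:-→d21:-→d22:-→d23:-→d24:-→d25:-→d26:-→d27:-→d28:-→d29:-→d30:-→d31:H0 -> H0
  - 204.112.0.0/12 clear@12
  lookup 204.127.193.42: bits 11001100011111111100000100101010 walk d0:-→d1:H1→d2:-→d3:-→d4:-→d5:-→d6:-→d7:-→d8:H3→d9:-→d10:-→d11:-→d12:-→d13:-→d14:-→d15:-→d16:-→d17:-→d18:-→d19:-→d20:-→d21:-→d22:-→d23:-→d24:-→d25:-→d26:-→d27:-→d28:-→d29:-→d30:-→d31:-→d32:H2 -> H2
  add 204.127.193.0/24 -> H1 at depth 24
  add 252.112.0.0/14 -> H3 at depth 14

== LOOKUPS ==
["no-route","H1","H2","H2","H2","H0","H1","H2","H1","H0","H2"]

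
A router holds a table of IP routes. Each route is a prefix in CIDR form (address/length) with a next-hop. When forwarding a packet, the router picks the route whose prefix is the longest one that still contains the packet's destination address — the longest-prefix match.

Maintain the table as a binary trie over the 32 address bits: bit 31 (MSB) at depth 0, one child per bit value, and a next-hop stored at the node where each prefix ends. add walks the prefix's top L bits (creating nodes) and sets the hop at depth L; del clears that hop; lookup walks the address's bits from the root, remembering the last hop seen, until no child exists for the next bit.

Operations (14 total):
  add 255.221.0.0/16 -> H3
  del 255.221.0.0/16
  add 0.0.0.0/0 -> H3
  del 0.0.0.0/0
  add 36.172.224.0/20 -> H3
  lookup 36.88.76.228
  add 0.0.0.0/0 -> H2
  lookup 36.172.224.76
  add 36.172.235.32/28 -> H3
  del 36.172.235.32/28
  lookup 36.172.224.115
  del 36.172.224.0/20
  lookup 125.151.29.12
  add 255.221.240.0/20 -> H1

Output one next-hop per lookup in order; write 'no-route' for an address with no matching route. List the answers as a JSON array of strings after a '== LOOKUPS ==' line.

Process each operation:
  + 255.221.0.0/16 (H3) depth=16
  del 255.221.0.0/16 (clear depth 16)
  + 0.0.0.0/0 (H3) depth=0
  del 0.0.0.0/0 (clear depth 0)
  + 36.172.224.0/20 (H3) depth=20
  ? 36.88.76.228  path d0:-→d1:-→d2:-→d3:-→d4:-→d5:-→d6:-→d7:-→d8:-  best=no-route
  + 0.0.0.0/0 (H2) depth=0
  ? 36.172.224.76  path d0:H2→d1:-→d2:-→d3:-→d4:-→d5:-→d6:-→d7:-→d8:-→d9:-→d10:-→d11:-→d12:-→d13:-→d14:-→d15:-→d16:-→d17:-→d18:-→d19:-→d20:H3  best=H3
  + 36.172.235.32/28 (H3) depth=28
  del 36.172.235.32/28 (clear depth 28)
  ? 36.172.224.115  path d0:H2→d1:-→d2:-→d3:-→d4:-→d5:-→d6:-→d7:-→d8:-→d9:-→d10:-→d11:-→d12:-→d13:-→d14:-→d15:-→d16:-→d17:-→d18:-→d19:-→d20:H3  best=H3
  del 36.172.224.0/20 (clear depth 20)
  ? 125.151.29.12  path d0:H2→d1:-  best=H2
  + 255.221.240.0/20 (H1) depth=20

== LOOKUPS ==
["no-route","H3","H3","H2"]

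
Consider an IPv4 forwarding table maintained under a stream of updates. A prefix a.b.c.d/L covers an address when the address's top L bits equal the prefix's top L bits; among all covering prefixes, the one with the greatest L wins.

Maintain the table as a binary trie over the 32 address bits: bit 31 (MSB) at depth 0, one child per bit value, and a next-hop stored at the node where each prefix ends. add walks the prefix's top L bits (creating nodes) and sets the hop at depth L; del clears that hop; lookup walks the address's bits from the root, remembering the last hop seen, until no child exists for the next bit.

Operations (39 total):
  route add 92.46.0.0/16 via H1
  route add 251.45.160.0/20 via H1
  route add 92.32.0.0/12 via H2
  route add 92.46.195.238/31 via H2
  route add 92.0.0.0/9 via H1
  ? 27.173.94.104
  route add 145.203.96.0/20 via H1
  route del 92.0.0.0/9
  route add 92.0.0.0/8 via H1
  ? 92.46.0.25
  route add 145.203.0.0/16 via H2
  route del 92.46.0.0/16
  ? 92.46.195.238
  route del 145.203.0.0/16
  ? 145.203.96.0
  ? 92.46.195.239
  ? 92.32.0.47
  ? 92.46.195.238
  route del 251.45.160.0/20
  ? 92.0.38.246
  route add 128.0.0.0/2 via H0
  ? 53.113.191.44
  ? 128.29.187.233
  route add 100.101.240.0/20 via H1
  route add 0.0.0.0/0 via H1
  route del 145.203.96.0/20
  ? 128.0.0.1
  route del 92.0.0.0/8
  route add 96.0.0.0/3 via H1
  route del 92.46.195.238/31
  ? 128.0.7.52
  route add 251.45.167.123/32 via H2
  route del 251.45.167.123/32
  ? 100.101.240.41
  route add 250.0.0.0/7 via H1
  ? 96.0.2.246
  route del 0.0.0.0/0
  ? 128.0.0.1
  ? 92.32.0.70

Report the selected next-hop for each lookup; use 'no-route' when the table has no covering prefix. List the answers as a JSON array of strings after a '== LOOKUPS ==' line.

Process each operation:
  add 92.46.0.0/16 -> H1 at depth 16
  add 251.45.160.0/20 -> H1 at depth 20
  add 92.32.0.0/12 -> H2 at depth 12
  add 92.46.195.238/31 -> H2 at depth 31
  add 92.0.0.0/9 -> H1 at depth 9
  lookup 27.173.94.104: bits 0 walk d0:-→d1:- -> no-route
  add 145.203.96.0/20 -> H1 at depth 20
  del 92.0.0.0/9 (clear depth 9)
  add 92.0.0.0/8 -> H1 at depth 8
  lookup 92.46.0.25: bits 0101110000101110 walk d0:-→d1:-→d2:-→d3:-→d4:-→d5:-→d6:-→d7:-→d8:H1→d9:-→d10:-→d11:-→d12:H2→d13:-→d14:-→d15:-→d16:H1 -> H1
  add 145.203.0.0/16 -> H2 at depth 16
  del 92.46.0.0/16 (clear depth 16)
  lookup 92.46.195.238: bits 0101110000101110110000111110111 walk d0:-→d1:-→d2:-→d3:-→d4:-→d5:-→d6:-→d7:-→d8:H1→d9:-→d10:-→d11:-→d12:H2→d13:-→d14:-→d15:-→d16:-→d17:-→d18:-→d19:-→d20:-→d21:-→d22:-→d23:-→d24:-→d25:-→d26:-→d27:-→d28:-→d29:-→d30:-→d31:H2 -> H2
  del 145.203.0.0/16 (clear depth 16)
  lookup 145.203.96.0: bits 10010001110010110110 walk d0:-→d1:-→d2:-→d3:-→d4:-→d5:-→d6:-→d7:-→d8:-→d9:-→d10:-→d11:-→d12:-→d13:-→d14:-→d15:-→d16:-→d17:-→d18:-→d19:-→d20:H1 -> H1
  lookup 92.46.195.239: bits 0101110000101110110000111110111 walk d0:-→d1:-→d2:-→d3:-→d4:-→d5:-→d6:-→d7:-→d8:H1→d9:-→d10:-→d11:-→d12:H2→d13:-→d14:-→d15:-→d16:-→d17:-→d18:-→d19:-→d20:-→d21:-→d22:-→d23:-→d24:-→d25:-→d26:-→d27:-→d28:-→d29:-→d30:-→d31:H2 -> H2
  lookup 92.32.0.47: bits 010111000010 walk d0:-→d1:-→d2:-→d3:-→d4:-→d5:-→d6:-→d7:-→d8:H1→d9:-→d10:-→d11:-→d12:H2 -> H2
  lookup 92.46.195.238: bits 0101110000101110110000111110111 walk d0:-→d1:-→d2:-→d3:-→d4:-→d5:-→d6:-→d7:-→d8:H1→d9:-→d10:-→d11:-→d12:H2→d13:-→d14:-→d15:-→d16:-→d17:-→d18:-→d19:-→d20:-→d21:-→d22:-→d23:-→d24:-→d25:-→d26:-→d27:-→d28:-→d29:-→d30:-→d31:H2 -> H2
  del 251.45.160.0/20 (clear depth 20)
  lookup 92.0.38.246: bits 0101110000 walk d0:-→d1:-→d2:-→d3:-→d4:-→d5:-→d6:-→d7:-→d8:H1→d9:-→d10:- -> H1
  add 128.0.0.0/2 -> H0 at depth 2
  lookup 53.113.191.44: bits 0 walk d0:-→d1:- -> no-route
  lookup 128.29.187.233: bits 100 walk d0:-→d1:-→d2:H0→d3:- -> H0
  add 100.101.240.0/20 -> H1 at depth 20
  add 0.0.0.0/0 -> H1 at depth 0
  del 145.203.96.0/20 (clear depth 20)
  lookup 128.0.0.1: bits 100 walk d0:H1→d1:-→d2:H0→d3:- -> H0
  del 92.0.0.0/8 (clear depth 8)
  add 96.0.0.0/3 -> H1 at depth 3
  del 92.46.195.238/31 (clear depth 31)
  lookup 128.0.7.52: bits 100 walk d0:H1→d1:-→d2:H0→d3:- -> H0
  add 251.45.167.123/32 -> H2 at depth 32
  del 251.45.167.123/32 (clear depth 32)
  lookup 100.101.240.41: bits 01100100011001011111 walk d0:H1→d1:-→d2:-→d3:H1→d4:-→d5:-→d6:-→d7:-→d8:-→d9:-→d10:-→d11:-→d12:-→d13:-→d14:-→d15:-→d16:-→d17:-→d18:-→d19:-→d20:H1 -> H1
  add 250.0.0.0/7 -> H1 at depth 7
  lookup 96.0.2.246: bits 01100 walk d0:H1→d1:-→d2:-→d3:H1→d4:-→d5:- -> H1
  del 0.0.0.0/0 (clear depth 0)
  lookup 128.0.0.1: bits 100 walk d0:-→d1:-→d2:H0→d3:- -> H0
  lookup 92.32.0.70: bits 010111000010 walk d0:-→d1:-→d2:-→d3:-→d4:-→d5:-→d6:-→d7:-→d8:-→d9:-→d10:-→d11:-→d12:H2 -> H2

== LOOKUPS ==
["no-route","H1","H2","H1","H2","H2","H2","H1","no-route","H0","H0","H0","H1","H1","H0","H2"]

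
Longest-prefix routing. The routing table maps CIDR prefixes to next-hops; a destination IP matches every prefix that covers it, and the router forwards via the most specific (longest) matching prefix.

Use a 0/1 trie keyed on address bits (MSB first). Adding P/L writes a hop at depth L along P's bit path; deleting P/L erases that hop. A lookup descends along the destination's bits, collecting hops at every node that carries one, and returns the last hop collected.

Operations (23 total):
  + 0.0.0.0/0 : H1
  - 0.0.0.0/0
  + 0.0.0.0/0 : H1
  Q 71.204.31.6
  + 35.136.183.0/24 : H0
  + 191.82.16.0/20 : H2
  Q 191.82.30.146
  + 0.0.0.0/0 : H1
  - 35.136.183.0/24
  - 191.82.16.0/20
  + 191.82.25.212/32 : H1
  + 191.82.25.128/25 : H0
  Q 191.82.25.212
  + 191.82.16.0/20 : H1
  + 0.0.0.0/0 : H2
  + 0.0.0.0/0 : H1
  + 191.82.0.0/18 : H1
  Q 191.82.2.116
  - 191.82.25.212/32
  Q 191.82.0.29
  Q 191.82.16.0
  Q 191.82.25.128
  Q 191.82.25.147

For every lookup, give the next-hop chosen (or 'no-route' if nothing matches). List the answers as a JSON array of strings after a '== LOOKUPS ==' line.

Process each operation:
  add 0.0.0.0/0 -> H1 at depth 0
  - 0.0.0.0/0 clear@0
  add 0.0.0.0/0 -> H1 at depth 0
  Q 71.204.31.6: descend ε ; hops seen [H1] ; pick H1
  add 35.136.183.0/24 -> H0 at depth 24
  add 191.82.16.0/20 -> H2 at depth 20
  Q 191.82.30.146: descend 10111111010100100001 ; hops seen [H1,H2] ; pick H2
  add 0.0.0.0/0 -> H1 at depth 0
  - 35.136.183.0/24 clear@24
  - 191.82.16.0/20 clear@20
  add 191.82.25.212/32 -> H1 at depth 32
  add 191.82.25.128/25 -> H0 at depth 25
  Q 191.82.25.212: descend 10111111010100100001100111010100 ; hops seen [H1,H0,H1] ; pick H1
  add 191.82.16.0/20 -> H1 at depth 20
  add 0.0.0.0/0 -> H2 at depth 0
  add 0.0.0.0/0 -> H1 at depth 0
  add 191.82.0.0/18 -> H1 at depth 18
  Q 191.82.2.116: descend 1011111101010010000 ; hops seen [H1,H1] ; pick H1
  - 191.82.25.212/32 clear@32
  Q 191.82.0.29: descend 1011111101010010000 ; hops seen [H1,H1] ; pick H1
  Q 191.82.16.0: descend 10111111010100100001 ; hops seen [H1,H1,H1] ; pick H1
  Q 191.82.25.128: descend 1011111101010010000110011 ; hops seen [H1,H1,H1,H0] ; pick H0
  Q 191.82.25.147: descend 1011111101010010000110011 ; hops seen [H1,H1,H1,H0] ; pick H0

== LOOKUPS ==
["H1","H2","H1","H1","H1","H1","H0","H0"]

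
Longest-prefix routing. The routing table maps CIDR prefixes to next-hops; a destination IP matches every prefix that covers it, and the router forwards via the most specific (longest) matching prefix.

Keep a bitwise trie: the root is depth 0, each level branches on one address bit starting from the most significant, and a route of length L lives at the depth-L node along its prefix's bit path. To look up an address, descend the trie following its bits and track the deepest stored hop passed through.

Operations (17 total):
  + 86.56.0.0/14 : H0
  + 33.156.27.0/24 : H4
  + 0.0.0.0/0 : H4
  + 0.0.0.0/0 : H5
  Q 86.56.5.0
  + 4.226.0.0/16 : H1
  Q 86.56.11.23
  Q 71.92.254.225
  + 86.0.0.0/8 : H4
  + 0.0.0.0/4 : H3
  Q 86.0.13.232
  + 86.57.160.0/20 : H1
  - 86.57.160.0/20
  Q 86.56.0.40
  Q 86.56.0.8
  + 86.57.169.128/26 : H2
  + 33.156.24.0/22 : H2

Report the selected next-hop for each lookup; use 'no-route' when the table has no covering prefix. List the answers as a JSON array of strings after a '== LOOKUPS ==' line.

Trace:
  + 86.56.0.0/14 (H0) depth=14
  + 33.156.27.0/24 (H4) depth=24
  + 0.0.0.0/0 (H4) depth=0
  + 0.0.0.0/0 (H5) depth=0
  ? 86.56.5.0  path d0:H5→d1:-→d2:-→d3:-→d4:-→d5:-→d6:-→d7:-→d8:-→d9:-→d10:-→d11:-→d12:-→d13:-→d14:H0  best=H0
  + 4.226.0.0/16 (H1) depth=16
  ? 86.56.11.23  path d0:H5→d1:-→d2:-→d3:-→d4:-→d5:-→d6:-→d7:-→d8:-→d9:-→d10:-→d11:-→d12:-→d13:-→d14:H0  best=H0
  ? 71.92.254.225  path d0:H5→d1:-→d2:-→d3:-  best=H5
  + 86.0.0.0/8 (H4) depth=8
  + 0.0.0.0/4 (H3) depth=4
  ? 86.0.13.232  path d0:H5→d1:-→d2:-→d3:-→d4:-→d5:-→d6:-→d7:-→d8:H4→d9:-→d10:-  best=H4
  + 86.57.160.0/20 (H1) depth=20
  - 86.57.160.0/20 clear@20
  ? 86.56.0.40  path d0:H5→d1:-→d2:-→d3:-→d4:-→d5:-→d6:-→d7:-→d8:H4→d9:-→d10:-→d11:-→d12:-→d13:-→d14:H0→d15:-  best=H0
  ? 86.56.0.8  path d0:H5→d1:-→d2:-→d3:-→d4:-→d5:-→d6:-→d7:-→d8:H4→d9:-→d10:-→d11:-→d12:-→d13:-→d14:H0→d15:-  best=H0
  + 86.57.169.128/26 (H2) depth=26
  + 33.156.24.0/22 (H2) depth=22

== LOOKUPS ==
["H0","H0","H5","H4","H0","H0"]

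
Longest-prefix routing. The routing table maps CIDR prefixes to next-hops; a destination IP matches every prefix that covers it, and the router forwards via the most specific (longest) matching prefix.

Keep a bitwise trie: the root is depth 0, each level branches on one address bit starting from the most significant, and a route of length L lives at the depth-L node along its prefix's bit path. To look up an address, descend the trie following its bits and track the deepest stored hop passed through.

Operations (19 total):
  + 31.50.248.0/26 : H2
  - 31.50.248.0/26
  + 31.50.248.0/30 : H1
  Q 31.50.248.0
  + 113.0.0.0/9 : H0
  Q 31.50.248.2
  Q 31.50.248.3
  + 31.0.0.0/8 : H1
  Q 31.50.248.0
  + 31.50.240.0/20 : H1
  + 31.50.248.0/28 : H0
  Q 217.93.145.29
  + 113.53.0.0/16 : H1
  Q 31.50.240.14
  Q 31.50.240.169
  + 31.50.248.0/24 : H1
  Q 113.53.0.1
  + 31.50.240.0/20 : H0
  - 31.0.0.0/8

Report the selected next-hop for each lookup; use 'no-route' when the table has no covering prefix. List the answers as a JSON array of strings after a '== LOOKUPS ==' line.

Apply in order:
  add 31.50.248.0/26 -> H2 at depth 26
  del 31.50.248.0/26 (clear depth 26)
  add 31.50.248.0/30 -> H1 at depth 30
  Q 31.50.248.0: descend 000111110011001011111000000000 ; hops seen [H1] ; pick H1
  add 113.0.0.0/9 -> H0 at depth 9
  Q 31.50.248.2: descend 000111110011001011111000000000 ; hops seen [H1] ; pick H1
  Q 31.50.248.3: descend 000111110011001011111000000000 ; hops seen [H1] ; pick H1
  add 31.0.0.0/8 -> H1 at depth 8
  Q 31.50.248.0: descend 000111110011001011111000000000 ; hops seen [H1,H1] ; pick H1
  add 31.50.240.0/20 -> H1 at depth 20
  add 31.50.248.0/28 -> H0 at depth 28
  Q 217.93.145.29: descend ε ; hops seen [∅] ; pick no-route
  add 113.53.0.0/16 -> H1 at depth 16
  Q 31.50.240.14: descend 00011111001100101111 ; hops seen [H1,H1] ; pick H1
  Q 31.50.240.169: descend 00011111001100101111 ; hops seen [H1,H1] ; pick H1
  add 31.50.248.0/24 -> H1 at depth 24
  Q 113.53.0.1: descend 0111000100110101 ; hops seen [H0,H1] ; pick H1
  add 31.50.240.0/20 -> H0 at depth 20
  del 31.0.0.0/8 (clear depth 8)

== LOOKUPS ==
["H1","H1","H1","H1","no-route","H1","H1","H1"]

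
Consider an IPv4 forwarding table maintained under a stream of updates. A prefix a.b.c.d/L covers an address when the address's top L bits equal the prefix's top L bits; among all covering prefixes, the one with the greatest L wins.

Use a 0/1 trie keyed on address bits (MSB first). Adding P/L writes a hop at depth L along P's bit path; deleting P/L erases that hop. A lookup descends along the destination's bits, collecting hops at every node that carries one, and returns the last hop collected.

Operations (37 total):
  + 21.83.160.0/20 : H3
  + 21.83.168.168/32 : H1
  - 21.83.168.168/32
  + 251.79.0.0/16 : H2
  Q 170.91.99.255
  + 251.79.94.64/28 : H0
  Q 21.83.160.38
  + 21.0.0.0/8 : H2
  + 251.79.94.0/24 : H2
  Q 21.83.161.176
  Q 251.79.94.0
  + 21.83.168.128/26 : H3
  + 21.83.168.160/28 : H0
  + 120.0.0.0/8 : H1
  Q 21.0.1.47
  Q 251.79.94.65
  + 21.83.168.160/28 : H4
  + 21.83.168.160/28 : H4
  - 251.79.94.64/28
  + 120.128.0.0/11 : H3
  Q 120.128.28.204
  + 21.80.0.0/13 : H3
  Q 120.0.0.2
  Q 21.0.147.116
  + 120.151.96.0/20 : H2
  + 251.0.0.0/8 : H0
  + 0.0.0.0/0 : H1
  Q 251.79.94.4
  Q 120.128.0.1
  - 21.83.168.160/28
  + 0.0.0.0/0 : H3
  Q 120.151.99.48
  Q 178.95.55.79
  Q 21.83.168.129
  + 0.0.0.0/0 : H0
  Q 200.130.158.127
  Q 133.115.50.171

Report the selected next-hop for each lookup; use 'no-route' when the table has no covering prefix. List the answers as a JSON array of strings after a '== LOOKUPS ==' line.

Trace:
  add 21.83.160.0/20 -> H3 at depth 20
  add 21.83.168.168/32 -> H1 at depth 32
  del 21.83.168.168/32 (clear depth 32)
  add 251.79.0.0/16 -> H2 at depth 16
  ? 170.91.99.255  path d0:-→d1:-  best=no-route
  add 251.79.94.64/28 -> H0 at depth 28
  ? 21.83.160.38  path d0:-→d1:-→d2:-→d3:-→d4:-→d5:-→d6:-→d7:-→d8:-→d9:-→d10:-→d11:-→d12:-→d13:-→d14:-→d15:-→d16:-→d17:-→d18:-→d19:-→d20:H3  best=H3
  add 21.0.0.0/8 -> H2 at depth 8
  add 251.79.94.0/24 -> H2 at depth 24
  ? 21.83.161.176  path d0:-→d1:-→d2:-→d3:-→d4:-→d5:-→d6:-→d7:-→d8:H2→d9:-→d10:-→d11:-→d12:-→d13:-→d14:-→d15:-→d16:-→d17:-→d18:-→d19:-→d20:H3  best=H3
  ? 251.79.94.0  path d0:-→d1:-→d2:-→d3:-→d4:-→d5:-→d6:-→d7:-→d8:-→d9:-→d10:-→d11:-→d12:-→d13:-→d14:-→d15:-→d16:H2→d17:-→d18:-→d19:-→d20:-→d21:-→d22:-→d23:-→d24:H2→d25:-  best=H2
  add 21.83.168.128/26 -> H3 at depth 26
  add 21.83.168.160/28 -> H0 at depth 28
  add 120.0.0.0/8 -> H1 at depth 8
  ? 21.0.1.47  path d0:-→d1:-→d2:-→d3:-→d4:-→d5:-→d6:-→d7:-→d8:H2→d9:-  best=H2
  ? 251.79.94.65  path d0:-→d1:-→d2:-→d3:-→d4:-→d5:-→d6:-→d7:-→d8:-→d9:-→d10:-→d11:-→d12:-→d13:-→d14:-→d15:-→d16:H2→d17:-→d18:-→d19:-→d20:-→d21:-→d22:-→d23:-→d24:H2→d25:-→d26:-→d27:-→d28:H0  best=H0
  add 21.83.168.160/28 -> H4 at depth 28
  add 21.83.168.160/28 -> H4 at depth 28
  del 251.79.94.64/28 (clear depth 28)
  add 120.128.0.0/11 -> H3 at depth 11
  ? 120.128.28.204  path d0:-→d1:-→d2:-→d3:-→d4:-→d5:-→d6:-→d7:-→d8:H1→d9:-→d10:-→d11:H3  best=H3
  add 21.80.0.0/13 -> H3 at depth 13
  ? 120.0.0.2  path d0:-→d1:-→d2:-→d3:-→d4:-→d5:-→d6:-→d7:-→d8:H1  best=H1
  ? 21.0.147.116  path d0:-→d1:-→d2:-→d3:-→d4:-→d5:-→d6:-→d7:-→d8:H2→d9:-  best=H2
  add 120.151.96.0/20 -> H2 at depth 20
  add 251.0.0.0/8 -> H0 at depth 8
  add 0.0.0.0/0 -> H1 at depth 0
  ? 251.79.94.4  path d0:H1→d1:-→d2:-→d3:-→d4:-→d5:-→d6:-→d7:-→d8:H0→d9:-→d10:-→d11:-→d12:-→d13:-→d14:-→d15:-→d16:H2→d17:-→d18:-→d19:-→d20:-→d21:-→d22:-→d23:-→d24:H2→d25:-  best=H2
  ? 120.128.0.1  path d0:H1→d1:-→d2:-→d3:-→d4:-→d5:-→d6:-→d7:-→d8:H1→d9:-→d10:-→d11:H3  best=H3
  del 21.83.168.160/28 (clear depth 28)
  add 0.0.0.0/0 -> H3 at depth 0
  ? 120.151.99.48  path d0:H3→d1:-→d2:-→d3:-→d4:-→d5:-→d6:-→d7:-→d8:H1→d9:-→d10:-→d11:H3→d12:-→d13:-→d14:-→d15:-→d16:-→d17:-→d18:-→d19:-→d20:H2  best=H2
  ? 178.95.55.79  path d0:H3→d1:-  best=H3
  ? 21.83.168.129  path d0:H3→d1:-→d2:-→d3:-→d4:-→d5:-→d6:-→d7:-→d8:H2→d9:-→d10:-→d11:-→d12:-→d13:H3→d14:-→d15:-→d16:-→d17:-→d18:-→d19:-→d20:H3→d21:-→d22:-→d23:-→d24:-→d25:-→d26:H3  best=H3
  add 0.0.0.0/0 -> H0 at depth 0
  ? 200.130.158.127  path d0:H0→d1:-→d2:-  best=H0
  ? 133.115.50.171  path d0:H0→d1:-  best=H0

== LOOKUPS ==
["no-route","H3","H3","H2","H2","H0","H3","H1","H2","H2","H3","H2","H3","H3","H0","H0"]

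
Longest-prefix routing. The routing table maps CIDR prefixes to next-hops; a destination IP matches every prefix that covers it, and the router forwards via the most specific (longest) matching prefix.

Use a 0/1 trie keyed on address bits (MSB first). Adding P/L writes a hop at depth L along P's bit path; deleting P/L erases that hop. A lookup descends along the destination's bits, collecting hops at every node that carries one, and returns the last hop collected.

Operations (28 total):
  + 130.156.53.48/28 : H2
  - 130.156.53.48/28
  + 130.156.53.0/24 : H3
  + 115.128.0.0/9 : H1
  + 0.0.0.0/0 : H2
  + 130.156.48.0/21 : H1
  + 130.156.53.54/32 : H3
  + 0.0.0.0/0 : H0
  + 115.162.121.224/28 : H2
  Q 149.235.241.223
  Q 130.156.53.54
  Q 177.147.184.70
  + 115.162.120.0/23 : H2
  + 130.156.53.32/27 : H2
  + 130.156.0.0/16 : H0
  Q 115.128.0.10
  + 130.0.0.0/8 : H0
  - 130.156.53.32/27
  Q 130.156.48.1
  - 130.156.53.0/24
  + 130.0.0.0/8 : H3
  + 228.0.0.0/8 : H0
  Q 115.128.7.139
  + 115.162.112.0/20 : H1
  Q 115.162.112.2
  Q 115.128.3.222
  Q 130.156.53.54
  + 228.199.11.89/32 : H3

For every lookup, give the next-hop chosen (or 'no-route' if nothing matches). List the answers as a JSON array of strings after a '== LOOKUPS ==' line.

Trace:
  + 130.156.53.48/28 (H2) depth=28
  - 130.156.53.48/28 clear@28
  + 130.156.53.0/24 (H3) depth=24
  + 115.128.0.0/9 (H1) depth=9
  + 0.0.0.0/0 (H2) depth=0
  + 130.156.48.0/21 (H1) depth=21
  + 130.156.53.54/32 (H3) depth=32
  + 0.0.0.0/0 (H0) depth=0
  + 115.162.121.224/28 (H2) depth=28
  ? 149.235.241.223  path d0:H0→d1:-→d2:-→d3:-  best=H0
  ? 130.156.53.54  path d0:H0→d1:-→d2:-→d3:-→d4:-→d5:-→d6:-→d7:-→d8:-→d9:-→d10:-→d11:-→d12:-→d13:-→d14:-→d15:-→d16:-→d17:-→d18:-→d19:-→d20:-→d21:H1→d22:-→d23:-→d24:H3→d25:-→d26:-→d27:-→d28:-→d29:-→d30:-→d31:-→d32:H3  best=H3
  ? 177.147.184.70  path d0:H0→d1:-→d2:-  best=H0
  + 115.162.120.0/23 (H2) depth=23
  + 130.156.53.32/27 (H2) depth=27
  + 130.156.0.0/16 (H0) depth=16
  ? 115.128.0.10  path d0:H0→d1:-→d2:-→d3:-→d4:-→d5:-→d6:-→d7:-→d8:-→d9:H1→d10:-  best=H1
  + 130.0.0.0/8 (H0) depth=8
  - 130.156.53.32/27 clear@27
  ? 130.156.48.1  path d0:H0→d1:-→d2:-→d3:-→d4:-→d5:-→d6:-→d7:-→d8:H0→d9:-→d10:-→d11:-→d12:-→d13:-→d14:-→d15:-→d16:H0→d17:-→d18:-→d19:-→d20:-→d21:H1  best=H1
  - 130.156.53.0/24 clear@24
  + 130.0.0.0/8 (H3) depth=8
  + 228.0.0.0/8 (H0) depth=8
  ? 115.128.7.139  path d0:H0→d1:-→d2:-→d3:-→d4:-→d5:-→d6:-→d7:-→d8:-→d9:H1→d10:-  best=H1
  + 115.162.112.0/20 (H1) depth=20
  ? 115.162.112.2  path d0:H0→d1:-→d2:-→d3:-→d4:-→d5:-→d6:-→d7:-→d8:-→d9:H1→d10:-→d11:-→d12:-→d13:-→d14:-→d15:-→d16:-→d17:-→d18:-→d19:-→d20:H1  best=H1
  ? 115.128.3.222  path d0:H0→d1:-→d2:-→d3:-→d4:-→d5:-→d6:-→d7:-→d8:-→d9:H1→d10:-  best=H1
  ? 130.156.53.54  path d0:H0→d1:-→d2:-→d3:-→d4:-→d5:-→d6:-→d7:-→d8:H3→d9:-→d10:-→d11:-→d12:-→d13:-→d14:-→d15:-→d16:H0→d17:-→d18:-→d19:-→d20:-→d21:H1→d22:-→d23:-→d24:-→d25:-→d26:-→d27:-→d28:-→d29:-→d30:-→d31:-→d32:H3  best=H3
  + 228.199.11.89/32 (H3) depth=32

== LOOKUPS ==
["H0","H3","H0","H1","H1","H1","H1","H1","H3"]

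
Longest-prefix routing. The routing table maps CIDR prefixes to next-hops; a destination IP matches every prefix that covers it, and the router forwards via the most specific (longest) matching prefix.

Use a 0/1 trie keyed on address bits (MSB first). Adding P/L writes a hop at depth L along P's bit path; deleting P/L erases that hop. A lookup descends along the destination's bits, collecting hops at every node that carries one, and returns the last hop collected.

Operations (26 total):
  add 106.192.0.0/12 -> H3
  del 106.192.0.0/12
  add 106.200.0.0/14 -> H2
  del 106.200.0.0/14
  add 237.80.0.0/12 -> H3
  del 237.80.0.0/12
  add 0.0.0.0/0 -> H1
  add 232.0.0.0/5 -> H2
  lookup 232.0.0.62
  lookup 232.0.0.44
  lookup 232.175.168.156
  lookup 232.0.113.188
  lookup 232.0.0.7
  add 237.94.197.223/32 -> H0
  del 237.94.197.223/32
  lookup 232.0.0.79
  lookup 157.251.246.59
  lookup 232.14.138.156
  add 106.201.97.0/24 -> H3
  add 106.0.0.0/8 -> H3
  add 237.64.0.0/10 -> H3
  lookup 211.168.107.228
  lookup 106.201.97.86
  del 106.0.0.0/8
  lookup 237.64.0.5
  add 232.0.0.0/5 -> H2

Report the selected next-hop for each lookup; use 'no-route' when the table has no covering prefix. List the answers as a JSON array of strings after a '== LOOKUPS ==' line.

Process each operation:
  add 106.192.0.0/12 -> H3 at depth 12
  - 106.192.0.0/12 clear@12
  add 106.200.0.0/14 -> H2 at depth 14
  - 106.200.0.0/14 clear@14
  add 237.80.0.0/12 -> H3 at depth 12
  - 237.80.0.0/12 clear@12
  add 0.0.0.0/0 -> H1 at depth 0
  add 232.0.0.0/5 -> H2 at depth 5
  ? 232.0.0.62  path d0:H1→d1:-→d2:-→d3:-→d4:-→d5:H2  best=H2
  ? 232.0.0.44  path d0:H1→d1:-→d2:-→d3:-→d4:-→d5:H2  best=H2
  ? 232.175.168.156  path d0:H1→d1:-→d2:-→d3:-→d4:-→d5:H2  best=H2
  ? 232.0.113.188  path d0:H1→d1:-→d2:-→d3:-→d4:-→d5:H2  best=H2
  ? 232.0.0.7  path d0:H1→d1:-→d2:-→d3:-→d4:-→d5:H2  best=H2
  add 237.94.197.223/32 -> H0 at depth 32
  - 237.94.197.223/32 clear@32
  ? 232.0.0.79  path d0:H1→d1:-→d2:-→d3:-→d4:-→d5:H2  best=H2
  ? 157.251.246.59  path d0:H1→d1:-  best=H1
  ? 232.14.138.156  path d0:H1→d1:-→d2:-→d3:-→d4:-→d5:H2  best=H2
  add 106.201.97.0/24 -> H3 at depth 24
  add 106.0.0.0/8 -> H3 at depth 8
  add 237.64.0.0/10 -> H3 at depth 10
  ? 211.168.107.228  path d0:H1→d1:-→d2:-  best=H1
  ? 106.201.97.86  path d0:H1→d1:-→d2:-→d3:-→d4:-→d5:-→d6:-→d7:-→d8:H3→d9:-→d10:-→d11:-→d12:-→d13:-→d14:-→d15:-→d16:-→d17:-→d18:-→d19:-→d20:-→d21:-→d22:-→d23:-→d24:H3  best=H3
  - 106.0.0.0/8 clear@8
  ? 237.64.0.5  path d0:H1→d1:-→d2:-→d3:-→d4:-→d5:H2→d6:-→d7:-→d8:-→d9:-→d10:H3→d11:-  best=H3
  add 232.0.0.0/5 -> H2 at depth 5

== LOOKUPS ==
["H2","H2","H2","H2","H2","H2","H1","H2","H1","H3","H3"]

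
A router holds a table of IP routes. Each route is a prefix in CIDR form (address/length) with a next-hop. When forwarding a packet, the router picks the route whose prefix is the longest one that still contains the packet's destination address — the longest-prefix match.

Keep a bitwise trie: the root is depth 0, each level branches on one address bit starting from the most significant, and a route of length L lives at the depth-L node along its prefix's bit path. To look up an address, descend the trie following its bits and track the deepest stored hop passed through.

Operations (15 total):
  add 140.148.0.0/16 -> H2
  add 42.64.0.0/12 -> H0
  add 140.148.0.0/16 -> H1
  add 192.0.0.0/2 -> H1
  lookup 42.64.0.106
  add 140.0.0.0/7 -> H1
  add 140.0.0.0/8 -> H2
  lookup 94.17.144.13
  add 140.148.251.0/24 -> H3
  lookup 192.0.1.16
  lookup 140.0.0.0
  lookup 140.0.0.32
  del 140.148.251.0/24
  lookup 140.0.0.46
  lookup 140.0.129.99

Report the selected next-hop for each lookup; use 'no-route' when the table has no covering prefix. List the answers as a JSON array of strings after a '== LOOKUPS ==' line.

Trace:
  + 140.148.0.0/16 (H2) depth=16
  + 42.64.0.0/12 (H0) depth=12
  + 140.148.0.0/16 (H1) depth=16
  + 192.0.0.0/2 (H1) depth=2
  Q 42.64.0.106: descend 001010100100 ; hops seen [H0] ; pick H0
  + 140.0.0.0/7 (H1) depth=7
  + 140.0.0.0/8 (H2) depth=8
  Q 94.17.144.13: descend 0 ; hops seen [∅] ; pick no-route
  + 140.148.251.0/24 (H3) depth=24
  Q 192.0.1.16: descend 11 ; hops seen [H1] ; pick H1
  Q 140.0.0.0: descend 10001100 ; hops seen [H1,H2] ; pick H2
  Q 140.0.0.32: descend 10001100 ; hops seen [H1,H2] ; pick H2
  del 140.148.251.0/24 (clear depth 24)
  Q 140.0.0.46: descend 10001100 ; hops seen [H1,H2] ; pick H2
  Q 140.0.129.99: descend 10001100 ; hops seen [H1,H2] ; pick H2

== LOOKUPS ==
["H0","no-route","H1","H2","H2","H2","H2"]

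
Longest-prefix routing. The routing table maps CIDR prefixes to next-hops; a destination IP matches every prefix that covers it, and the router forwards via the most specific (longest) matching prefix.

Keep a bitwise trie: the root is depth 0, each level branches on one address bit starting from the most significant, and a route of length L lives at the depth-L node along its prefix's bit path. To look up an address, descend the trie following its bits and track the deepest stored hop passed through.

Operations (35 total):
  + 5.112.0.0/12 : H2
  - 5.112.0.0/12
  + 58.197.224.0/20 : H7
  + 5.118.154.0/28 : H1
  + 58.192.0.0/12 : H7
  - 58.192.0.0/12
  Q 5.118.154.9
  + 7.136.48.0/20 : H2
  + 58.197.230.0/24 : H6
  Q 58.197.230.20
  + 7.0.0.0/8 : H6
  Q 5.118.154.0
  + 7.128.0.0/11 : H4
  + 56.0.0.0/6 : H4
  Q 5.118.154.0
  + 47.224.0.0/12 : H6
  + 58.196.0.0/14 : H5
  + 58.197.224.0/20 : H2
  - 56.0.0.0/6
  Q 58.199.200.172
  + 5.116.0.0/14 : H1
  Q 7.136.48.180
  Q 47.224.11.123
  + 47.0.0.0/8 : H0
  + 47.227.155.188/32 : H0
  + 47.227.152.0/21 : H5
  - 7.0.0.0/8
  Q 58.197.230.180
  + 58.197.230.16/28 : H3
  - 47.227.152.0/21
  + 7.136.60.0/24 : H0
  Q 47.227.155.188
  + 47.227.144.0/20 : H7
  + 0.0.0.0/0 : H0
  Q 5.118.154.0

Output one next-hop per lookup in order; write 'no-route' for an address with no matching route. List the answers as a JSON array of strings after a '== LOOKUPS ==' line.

Process each operation:
  + 5.112.0.0/12 (H2) depth=12
  - 5.112.0.0/12 clear@12
  + 58.197.224.0/20 (H7) depth=20
  + 5.118.154.0/28 (H1) depth=28
  + 58.192.0.0/12 (H7) depth=12
  - 58.192.0.0/12 clear@12
  lookup 5.118.154.9: bits 0000010101110110100110100000 walk d0:-→d1:-→d2:-→d3:-→d4:-→d5:-→d6:-→d7:-→d8:-→d9:-→d10:-→d11:-→d12:-→d13:-→d14:-→d15:-→d16:-→d17:-→d18:-→d19:-→d20:-→d21:-→d22:-→d23:-→d24:-→d25:-→d26:-→d27:-→d28:H1 -> H1
  + 7.136.48.0/20 (H2) depth=20
  + 58.197.230.0/24 (H6) depth=24
  lookup 58.197.230.20: bits 001110101100010111100110 walk d0:-→d1:-→d2:-→d3:-→d4:-→d5:-→d6:-→d7:-→d8:-→d9:-→d10:-→d11:-→d12:-→d13:-→d14:-→d15:-→d16:-→d17:-→d18:-→d19:-→d20:H7→d21:-→d22:-→d23:-→d24:H6 -> H6
  + 7.0.0.0/8 (H6) depth=8
  lookup 5.118.154.0: bits 0000010101110110100110100000 walk d0:-→d1:-→d2:-→d3:-→d4:-→d5:-→d6:-→d7:-→d8:-→d9:-→d10:-→d11:-→d12:-→d13:-→d14:-→d15:-→d16:-→d17:-→d18:-→d19:-→d20:-→d21:-→d22:-→d23:-→d24:-→d25:-→d26:-→d27:-→d28:H1 -> H1
  + 7.128.0.0/11 (H4) depth=11
  + 56.0.0.0/6 (H4) depth=6
  lookup 5.118.154.0: bits 0000010101110110100110100000 walk d0:-→d1:-→d2:-→d3:-→d4:-→d5:-→d6:-→d7:-→d8:-→d9:-→d10:-→d11:-→d12:-→d13:-→d14:-→d15:-→d16:-→d17:-→d18:-→d19:-→d20:-→d21:-→d22:-→d23:-→d24:-→d25:-→d26:-→d27:-→d28:H1 -> H1
  + 47.224.0.0/12 (H6) depth=12
  + 58.196.0.0/14 (H5) depth=14
  + 58.197.224.0/20 (H2) depth=20
  - 56.0.0.0/6 clear@6
  lookup 58.199.200.172: bits 00111010110001 walk d0:-→d1:-→d2:-→d3:-→d4:-→d5:-→d6:-→d7:-→d8:-→d9:-→d10:-→d11:-→d12:-→d13:-→d14:H5 -> H5
  + 5.116.0.0/14 (H1) depth=14
  lookup 7.136.48.180: bits 00000111100010000011 walk d0:-→d1:-→d2:-→d3:-→d4:-→d5:-→d6:-→d7:-→d8:H6→d9:-→d10:-→d11:H4→d12:-→d13:-→d14:-→d15:-→d16:-→d17:-→d18:-→d19:-→d20:H2 -> H2
  lookup 47.224.11.123: bits 001011111110 walk d0:-→d1:-→d2:-→d3:-→d4:-→d5:-→d6:-→d7:-→d8:-→d9:-→d10:-→d11:-→d12:H6 -> H6
  + 47.0.0.0/8 (H0) depth=8
  + 47.227.155.188/32 (H0) depth=32
  + 47.227.152.0/21 (H5) depth=21
  - 7.0.0.0/8 clear@8
  lookup 58.197.230.180: bits 001110101100010111100110 walk d0:-→d1:-→d2:-→d3:-→d4:-→d5:-→d6:-→d7:-→d8:-→d9:-→d10:-→d11:-→d12:-→d13:-→d14:H5→d15:-→d16:-→d17:-→d18:-→d19:-→d20:H2→d21:-→d22:-→d23:-→d24:H6 -> H6
  + 58.197.230.16/28 (H3) depth=28
  - 47.227.152.0/21 clear@21
  + 7.136.60.0/24 (H0) depth=24
  lookup 47.227.155.188: bits 00101111111000111001101110111100 walk d0:-→d1:-→d2:-→d3:-→d4:-→d5:-→d6:-→d7:-→d8:H0→d9:-→d10:-→d11:-→d12:H6→d13:-→d14:-→d15:-→d16:-→d17:-→d18:-→d19:-→d20:-→d21:-→d22:-→d23:-→d24:-→d25:-→d26:-→d27:-→d28:-→d29:-→d30:-→d31:-→d32:H0 -> H0
  + 47.227.144.0/20 (H7) depth=20
  + 0.0.0.0/0 (H0) depth=0
  lookup 5.118.154.0: bits 0000010101110110100110100000 walk d0:H0→d1:-→d2:-→d3:-→d4:-→d5:-→d6:-→d7:-→d8:-→d9:-→d10:-→d11:-→d12:-→d13:-→d14:H1→d15:-→d16:-→d17:-→d18:-→d19:-→d20:-→d21:-→d22:-→d23:-→d24:-→d25:-→d26:-→d27:-→d28:H1 -> H1

== LOOKUPS ==
["H1","H6","H1","H1","H5","H2","H6","H6","H0","H1"]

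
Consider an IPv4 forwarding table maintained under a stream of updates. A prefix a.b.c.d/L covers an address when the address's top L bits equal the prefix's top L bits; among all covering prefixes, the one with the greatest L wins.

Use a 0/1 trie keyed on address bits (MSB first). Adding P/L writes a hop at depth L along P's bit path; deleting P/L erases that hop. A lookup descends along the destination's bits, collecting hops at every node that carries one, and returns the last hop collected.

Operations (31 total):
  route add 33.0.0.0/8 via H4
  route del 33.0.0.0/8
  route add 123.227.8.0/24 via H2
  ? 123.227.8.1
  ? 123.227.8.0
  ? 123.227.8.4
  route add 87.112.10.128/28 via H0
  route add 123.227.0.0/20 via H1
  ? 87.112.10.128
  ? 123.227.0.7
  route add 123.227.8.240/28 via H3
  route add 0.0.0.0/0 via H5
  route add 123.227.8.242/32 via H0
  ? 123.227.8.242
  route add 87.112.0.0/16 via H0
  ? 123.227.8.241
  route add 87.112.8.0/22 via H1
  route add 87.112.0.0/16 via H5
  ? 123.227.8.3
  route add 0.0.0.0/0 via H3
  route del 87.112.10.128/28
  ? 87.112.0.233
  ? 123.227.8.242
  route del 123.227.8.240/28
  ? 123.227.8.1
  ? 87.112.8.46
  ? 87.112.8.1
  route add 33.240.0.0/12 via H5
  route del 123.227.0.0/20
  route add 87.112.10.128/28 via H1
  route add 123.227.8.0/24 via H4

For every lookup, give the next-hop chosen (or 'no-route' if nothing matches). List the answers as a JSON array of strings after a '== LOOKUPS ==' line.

Trace:
  + 33.0.0.0/8 (H4) depth=8
  del 33.0.0.0/8 (clear depth 8)
  + 123.227.8.0/24 (H2) depth=24
  Q 123.227.8.1: descend 011110111110001100001000 ; hops seen [H2] ; pick H2
  Q 123.227.8.0: descend 011110111110001100001000 ; hops seen [H2] ; pick H2
  Q 123.227.8.4: descend 011110111110001100001000 ; hops seen [H2] ; pick H2
  + 87.112.10.128/28 (H0) depth=28
  + 123.227.0.0/20 (H1) depth=20
  Q 87.112.10.128: descend 0101011101110000000010101000 ; hops seen [H0] ; pick H0
  Q 123.227.0.7: descend 01111011111000110000 ; hops seen [H1] ; pick H1
  + 123.227.8.240/28 (H3) depth=28
  + 0.0.0.0/0 (H5) depth=0
  + 123.227.8.242/32 (H0) depth=32
  Q 123.227.8.242: descend 01111011111000110000100011110010 ; hops seen [H5,H1,H2,H3,H0] ; pick H0
  + 87.112.0.0/16 (H0) depth=16
  Q 123.227.8.241: descend 011110111110001100001000111100 ; hops seen [H5,H1,H2,H3] ; pick H3
  + 87.112.8.0/22 (H1) depth=22
  + 87.112.0.0/16 (H5) depth=16
  Q 123.227.8.3: descend 011110111110001100001000 ; hops seen [H5,H1,H2] ; pick H2
  + 0.0.0.0/0 (H3) depth=0
  del 87.112.10.128/28 (clear depth 28)
  Q 87.112.0.233: descend 01010111011100000000 ; hops seen [H3,H5] ; pick H5
  Q 123.227.8.242: descend 01111011111000110000100011110010 ; hops seen [H3,H1,H2,H3,H0] ; pick H0
  del 123.227.8.240/28 (clear depth 28)
  Q 123.227.8.1: descend 011110111110001100001000 ; hops seen [H3,H1,H2] ; pick H2
  Q 87.112.8.46: descend 0101011101110000000010 ; hops seen [H3,H5,H1] ; pick H1
  Q 87.112.8.1: descend 0101011101110000000010 ; hops seen [H3,H5,H1] ; pick H1
  + 33.240.0.0/12 (H5) depth=12
  del 123.227.0.0/20 (clear depth 20)
  + 87.112.10.128/28 (H1) depth=28
  + 123.227.8.0/24 (H4) depth=24

== LOOKUPS ==
["H2","H2","H2","H0","H1","H0","H3","H2","H5","H0","H2","H1","H1"]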